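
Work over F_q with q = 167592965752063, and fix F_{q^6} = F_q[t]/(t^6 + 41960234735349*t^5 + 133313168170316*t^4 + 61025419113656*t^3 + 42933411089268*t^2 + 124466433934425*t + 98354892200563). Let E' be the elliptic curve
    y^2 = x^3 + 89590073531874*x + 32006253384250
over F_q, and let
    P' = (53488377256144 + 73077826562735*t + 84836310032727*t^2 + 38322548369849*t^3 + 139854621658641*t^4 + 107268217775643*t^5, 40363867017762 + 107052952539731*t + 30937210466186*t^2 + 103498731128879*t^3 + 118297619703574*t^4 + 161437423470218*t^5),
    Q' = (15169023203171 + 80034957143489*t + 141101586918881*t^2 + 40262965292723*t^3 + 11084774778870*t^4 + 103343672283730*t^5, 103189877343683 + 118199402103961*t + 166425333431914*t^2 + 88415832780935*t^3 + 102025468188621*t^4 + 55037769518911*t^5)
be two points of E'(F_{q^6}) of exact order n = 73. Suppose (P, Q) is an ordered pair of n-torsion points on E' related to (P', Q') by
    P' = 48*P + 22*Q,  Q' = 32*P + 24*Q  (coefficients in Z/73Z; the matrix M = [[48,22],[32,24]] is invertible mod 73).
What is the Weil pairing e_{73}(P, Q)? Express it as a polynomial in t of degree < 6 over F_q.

Since e_{73}(P,P)=e_{73}(Q,Q)=1 and e_{73}(Q,P)=e_{73}(P,Q)^{-1}, expanding e_{73}(48*P + 22*Q,32*P + 24*Q) leaves e(P,Q)^det(M).
Inverting 10 mod 73: 22. Thus e_{73}(P,Q) = e(P',Q')^{22}.
n = 73 = (1001001)_2 (7 bits, wt 3); accumulate f_{73,P'}(Q'+S)/f_{73,P'}(S) along the 6-step ladder.
So e_{73}(P',Q') = 166007321035934 + 94472315946230*t + 23637397143261*t^2 + 155428480179506*t^3 + 8576602463511*t^4 + 132601049302779*t^5.
Raise to 22: e(P,Q) = 82708933739086 + 97261814058084*t + 135087538457301*t^2 + 52323213774042*t^3 + 24066609761673*t^4 + 5741523903247*t^5 in mu_{73}.

82708933739086 + 97261814058084*t + 135087538457301*t^2 + 52323213774042*t^3 + 24066609761673*t^4 + 5741523903247*t^5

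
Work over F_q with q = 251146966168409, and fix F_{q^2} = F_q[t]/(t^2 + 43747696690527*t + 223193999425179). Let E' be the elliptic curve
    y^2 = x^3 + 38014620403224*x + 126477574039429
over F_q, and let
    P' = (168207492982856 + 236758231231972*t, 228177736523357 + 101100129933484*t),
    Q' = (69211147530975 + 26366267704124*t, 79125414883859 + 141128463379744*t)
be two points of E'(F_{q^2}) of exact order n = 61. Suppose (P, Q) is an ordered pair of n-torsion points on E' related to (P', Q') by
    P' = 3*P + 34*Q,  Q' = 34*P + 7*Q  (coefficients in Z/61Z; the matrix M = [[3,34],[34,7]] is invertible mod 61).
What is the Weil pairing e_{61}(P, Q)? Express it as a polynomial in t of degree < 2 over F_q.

e_{61}(aP+bQ,cP+dQ) = e_{61}(P,Q)^(ad-bc); with (a,b,c,d)=(3,34,34,7) this gives the det-61 law.
Inverting 24 mod 61: 28. Thus e_{61}(P,Q) = e(P',Q')^{28}.
Double-and-add over 111101: 6-1 doublings, 5-1 additions; each step l_{T,T}/v_{2T} or l_{T,P'}/v at Q'+S for random S.
So e_{61}(P',Q') = 158931148189150 + 112085203657603*t.
Thus e_{61}(P,Q) = 27702557259965 + 203610365260780*t.

27702557259965 + 203610365260780*t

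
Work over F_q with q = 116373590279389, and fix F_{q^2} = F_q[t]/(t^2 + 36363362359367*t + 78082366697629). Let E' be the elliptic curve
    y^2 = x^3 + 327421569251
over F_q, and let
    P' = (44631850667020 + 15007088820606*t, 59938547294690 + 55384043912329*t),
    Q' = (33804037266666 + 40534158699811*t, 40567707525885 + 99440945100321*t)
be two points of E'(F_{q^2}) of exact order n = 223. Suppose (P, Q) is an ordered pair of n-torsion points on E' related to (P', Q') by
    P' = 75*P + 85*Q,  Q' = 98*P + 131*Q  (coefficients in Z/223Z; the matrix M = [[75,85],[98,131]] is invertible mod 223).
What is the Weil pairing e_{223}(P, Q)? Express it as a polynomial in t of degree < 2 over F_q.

The 223-Weil pairing on E[223] over F_{116373590279389} is alternating-bilinear: e_{223}(P',Q') = e_{223}(P,Q)^det(M).
75*131 - 85*98 = 1495; reduced mod 223: det = 157, inverse 125.
n = 223 = (11011111)_2 (8 bits, wt 7); accumulate f_{223,P'}(Q'+S)/f_{223,P'}(S) along the 7-step ladder.
So e_{223}(P',Q') = 13343550367927 + 73268010817810*t.
e_{223}(P,Q) = (13343550367927 + 73268010817810*t)^{125} = 90967960275583 + 79442116138734*t.

90967960275583 + 79442116138734*t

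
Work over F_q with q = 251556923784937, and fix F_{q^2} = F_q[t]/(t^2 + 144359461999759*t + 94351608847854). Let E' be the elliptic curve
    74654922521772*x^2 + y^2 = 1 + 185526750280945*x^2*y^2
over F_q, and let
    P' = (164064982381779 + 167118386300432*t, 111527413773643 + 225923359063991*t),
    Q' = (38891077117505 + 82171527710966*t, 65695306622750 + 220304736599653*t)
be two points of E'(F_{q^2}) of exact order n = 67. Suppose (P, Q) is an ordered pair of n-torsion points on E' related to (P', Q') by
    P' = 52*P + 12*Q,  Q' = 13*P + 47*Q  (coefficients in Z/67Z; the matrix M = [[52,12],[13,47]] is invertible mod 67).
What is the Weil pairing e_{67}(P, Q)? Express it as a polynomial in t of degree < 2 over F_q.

119402300580261 + 236821414142888*t

e_{67}(aP+bQ,cP+dQ) = e_{67}(P,Q)^(ad-bc); with (a,b,c,d)=(52,12,13,47) this gives the det-67 law.
So e_{67}(P,Q) = e_{67}(P',Q')^{47}, since 10*47 = 1 mod 67.
Map (x,y)_Ed via u=(1+y)/(1-y), v=(1+y)/((1-y)x) to Montgomery A=157865896126274,B=88267756069009; then to (a',b')=(156757520008468,100247365862555).
Run Miller on y^2=x^3+156757520008468*x+100247365862555 over F_{251556923784937}: ladder 1000011 (7 bits); e = f_P(D_Q)/f_Q(D_P).
Result: e(P',Q') = 76595599221107 + 213799859501437*t.
Raise to 47: e(P,Q) = 119402300580261 + 236821414142888*t in mu_{67}.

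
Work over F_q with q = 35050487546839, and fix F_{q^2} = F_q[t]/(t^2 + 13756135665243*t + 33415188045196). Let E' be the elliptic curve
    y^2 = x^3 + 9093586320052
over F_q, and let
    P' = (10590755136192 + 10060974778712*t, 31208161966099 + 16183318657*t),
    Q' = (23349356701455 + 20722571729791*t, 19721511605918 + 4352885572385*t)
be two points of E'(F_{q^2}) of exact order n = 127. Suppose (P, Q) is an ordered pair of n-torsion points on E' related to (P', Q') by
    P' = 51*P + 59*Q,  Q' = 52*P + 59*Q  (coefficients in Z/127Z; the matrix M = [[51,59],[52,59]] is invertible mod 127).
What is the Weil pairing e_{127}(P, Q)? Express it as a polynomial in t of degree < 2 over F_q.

Under M = [[51,59],[52,59]] in GL_2(Z/127), e_{127}(P',Q') = e_{127}(P,Q)^(51*59-59*52 mod 127).
51*59 - 59*52 = -59; reduced mod 127: det = 68, inverse 99.
Build f_{127,P'} and f_{127,Q'} via the 7-bit ladder of 127=1111111_2; evaluate at shifted divisors; quotient in F_{35050487546839^2}.
So e_{127}(P',Q') = 5366898563558 + 28935908333037*t.
Hence e(P,Q) = 22672186331116 + 19412129511268*t in F_{35050487546839^2}^*.

22672186331116 + 19412129511268*t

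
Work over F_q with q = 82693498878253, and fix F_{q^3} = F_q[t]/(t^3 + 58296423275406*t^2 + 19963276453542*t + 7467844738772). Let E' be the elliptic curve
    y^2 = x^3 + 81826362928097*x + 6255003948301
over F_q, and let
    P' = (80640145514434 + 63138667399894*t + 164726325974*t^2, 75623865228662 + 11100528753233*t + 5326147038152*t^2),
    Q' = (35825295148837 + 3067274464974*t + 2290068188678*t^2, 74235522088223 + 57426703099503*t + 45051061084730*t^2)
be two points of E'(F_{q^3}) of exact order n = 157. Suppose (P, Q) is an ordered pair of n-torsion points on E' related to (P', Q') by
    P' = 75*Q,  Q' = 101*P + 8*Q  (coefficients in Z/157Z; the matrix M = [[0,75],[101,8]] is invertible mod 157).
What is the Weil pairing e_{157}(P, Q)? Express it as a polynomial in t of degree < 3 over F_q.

The 157-Weil pairing on E[157] over F_{82693498878253} is alternating-bilinear: e_{157}(P',Q') = e_{157}(P,Q)^det(M).
Hence e(P,Q) = e(P',Q')^{4} where 4 = 118^{-1} mod 157.
8-bit Miller (10011101) on E'/F_{82693498878253} with a'=81826362928097, b'=6255003948301: accumulate tangent/chord ratios at Q'+S and P'+S'.
e_{157}(P',Q') = 70019698380284 + 52329336307003*t + 15574822086535*t^2.
Thus e_{157}(P,Q) = 4570254429897 + 9887464659491*t + 11015185270139*t^2.

4570254429897 + 9887464659491*t + 11015185270139*t^2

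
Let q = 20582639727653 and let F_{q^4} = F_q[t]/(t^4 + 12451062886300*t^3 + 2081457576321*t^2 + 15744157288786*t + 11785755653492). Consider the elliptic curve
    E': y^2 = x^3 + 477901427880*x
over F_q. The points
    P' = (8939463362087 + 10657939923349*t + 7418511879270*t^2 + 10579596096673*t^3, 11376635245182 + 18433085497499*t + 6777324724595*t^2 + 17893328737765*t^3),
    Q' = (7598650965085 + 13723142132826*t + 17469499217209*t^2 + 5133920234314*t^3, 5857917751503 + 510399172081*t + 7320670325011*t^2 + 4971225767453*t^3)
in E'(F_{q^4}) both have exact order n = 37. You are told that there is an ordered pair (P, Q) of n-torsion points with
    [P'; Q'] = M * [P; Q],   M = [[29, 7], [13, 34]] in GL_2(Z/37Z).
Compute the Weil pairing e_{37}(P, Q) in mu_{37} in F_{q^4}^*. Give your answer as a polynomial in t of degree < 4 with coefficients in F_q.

20092399164611 + 794162865916*t + 11976702081519*t^2 + 19616613042985*t^3

e_{37}(aP+bQ,cP+dQ) = e_{37}(P,Q)^(ad-bc); with (a,b,c,d)=(29,7,13,34) this gives the det-37 law.
Inverting 7 mod 37: 16. Thus e_{37}(P,Q) = e(P',Q')^{16}.
6-bit Miller (100101) on E'/F_{20582639727653} with a'=477901427880, b'=0: accumulate tangent/chord ratios at Q'+S and P'+S'.
Result: e(P',Q') = 8591297480391 + 3072073050678*t + 10946335916780*t^2 + 278265691401*t^3.
e_{37}(P,Q) = (8591297480391 + 3072073050678*t + 10946335916780*t^2 + 278265691401*t^3)^{16} = 20092399164611 + 794162865916*t + 11976702081519*t^2 + 19616613042985*t^3.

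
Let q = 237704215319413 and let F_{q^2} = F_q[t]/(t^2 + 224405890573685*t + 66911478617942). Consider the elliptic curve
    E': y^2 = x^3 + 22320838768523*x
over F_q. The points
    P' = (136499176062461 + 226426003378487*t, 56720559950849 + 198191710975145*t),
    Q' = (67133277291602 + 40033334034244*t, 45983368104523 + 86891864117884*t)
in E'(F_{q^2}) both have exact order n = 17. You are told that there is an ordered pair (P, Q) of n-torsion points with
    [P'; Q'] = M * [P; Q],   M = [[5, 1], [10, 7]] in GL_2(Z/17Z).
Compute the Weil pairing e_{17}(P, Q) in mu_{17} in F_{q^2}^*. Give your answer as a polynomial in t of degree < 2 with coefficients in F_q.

26615914335469 + 118390655044834*t

e_{17} is bilinear + alternating on E[17], so e_{17}(5*P + 1*Q, 10*P + 7*Q) = e_{17}(P,Q)^(5*7-1*10).
5*7 - 1*10 = 25; reduced mod 17: det = 8, inverse 15.
Run Miller on y^2=x^3+22320838768523*x over F_{237704215319413}: ladder 10001 (5 bits); e = f_P(D_Q)/f_Q(D_P).
So e_{17}(P',Q') = 133186319791014 + 160821434070275*t.
(133186319791014 + 160821434070275*t)^{15} mod (237704215319413,f) = 26615914335469 + 118390655044834*t.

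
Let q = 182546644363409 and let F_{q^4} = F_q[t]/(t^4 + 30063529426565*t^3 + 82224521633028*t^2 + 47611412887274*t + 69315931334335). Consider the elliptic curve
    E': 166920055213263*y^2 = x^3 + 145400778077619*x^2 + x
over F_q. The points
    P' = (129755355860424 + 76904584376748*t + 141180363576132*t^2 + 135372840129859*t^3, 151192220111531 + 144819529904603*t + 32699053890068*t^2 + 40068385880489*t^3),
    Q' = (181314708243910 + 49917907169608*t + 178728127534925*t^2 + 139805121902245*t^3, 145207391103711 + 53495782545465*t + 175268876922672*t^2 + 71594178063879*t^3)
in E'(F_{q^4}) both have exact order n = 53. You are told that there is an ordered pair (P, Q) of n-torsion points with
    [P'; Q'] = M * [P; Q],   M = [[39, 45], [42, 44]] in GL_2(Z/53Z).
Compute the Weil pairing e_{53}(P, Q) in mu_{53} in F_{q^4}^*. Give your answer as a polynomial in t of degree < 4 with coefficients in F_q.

142770262651063 + 108298381624864*t + 19824943004409*t^2 + 140583473899167*t^3

e_{53} is bilinear + alternating on E[53], so e_{53}(39*P + 45*Q, 42*P + 44*Q) = e_{53}(P,Q)^(39*44-45*42).
So e_{53}(P,Q) = e_{53}(P',Q')^{7}, since 38*7 = 1 mod 53.
(x,y)|->(10135354911525x+53570374566508,10135354911525y) sends E' to y^2=x^3+10925945870154*x.
Run Miller on y^2=x^3+10925945870154*x over F_{182546644363409}: ladder 110101 (6 bits); e = f_P(D_Q)/f_Q(D_P).
e_{53}(P',Q') = 164158894922284 + 26886722934499*t + 55450908668768*t^2 + 29159836816142*t^3.
(164158894922284 + 26886722934499*t + 55450908668768*t^2 + 29159836816142*t^3)^{7} mod (182546644363409,f) = 142770262651063 + 108298381624864*t + 19824943004409*t^2 + 140583473899167*t^3.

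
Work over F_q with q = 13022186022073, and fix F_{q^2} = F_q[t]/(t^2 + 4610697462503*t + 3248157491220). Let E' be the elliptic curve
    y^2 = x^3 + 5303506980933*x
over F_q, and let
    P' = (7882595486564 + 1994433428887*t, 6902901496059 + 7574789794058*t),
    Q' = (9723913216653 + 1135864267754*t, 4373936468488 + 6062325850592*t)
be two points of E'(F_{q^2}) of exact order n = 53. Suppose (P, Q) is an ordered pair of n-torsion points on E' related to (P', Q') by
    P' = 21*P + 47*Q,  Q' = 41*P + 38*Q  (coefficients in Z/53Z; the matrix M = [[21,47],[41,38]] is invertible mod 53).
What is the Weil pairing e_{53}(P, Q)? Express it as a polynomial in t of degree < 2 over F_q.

8058919006901 + 8280628619779*t

Under M = [[21,47],[41,38]] in GL_2(Z/53), e_{53}(P',Q') = e_{53}(P,Q)^(21*38-47*41 mod 53).
Inverting 37 mod 53: 43. Thus e_{53}(P,Q) = e(P',Q')^{43}.
Build f_{53,P'} and f_{53,Q'} via the 6-bit ladder of 53=110101_2; evaluate at shifted divisors; quotient in F_{13022186022073^2}.
e_{53}(P',Q') = 1078562028892 + 7952339901617*t.
Finally e_{53}(P,Q) = 8058919006901 + 8280628619779*t.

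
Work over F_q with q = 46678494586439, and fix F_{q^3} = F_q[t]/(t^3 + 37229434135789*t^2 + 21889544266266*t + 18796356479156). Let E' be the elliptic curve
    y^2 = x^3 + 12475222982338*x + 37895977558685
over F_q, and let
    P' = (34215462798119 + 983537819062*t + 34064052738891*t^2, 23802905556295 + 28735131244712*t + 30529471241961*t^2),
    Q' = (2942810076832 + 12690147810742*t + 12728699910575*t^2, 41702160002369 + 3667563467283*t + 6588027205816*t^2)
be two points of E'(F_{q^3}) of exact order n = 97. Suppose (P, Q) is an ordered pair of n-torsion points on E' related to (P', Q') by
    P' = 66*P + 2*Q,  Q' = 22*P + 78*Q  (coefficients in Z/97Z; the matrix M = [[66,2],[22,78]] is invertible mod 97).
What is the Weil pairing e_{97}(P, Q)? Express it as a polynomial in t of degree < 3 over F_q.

17807343907873 + 41811867956434*t + 44910089726123*t^2

Alternating bilinearity on E[97] (values in mu_{97} in F_{46678494586439^3}) gives e(P',Q') = e(P,Q)^det(M).
66*78 - 2*22 = 5104; reduced mod 97: det = 60, inverse 76.
Miller loop for e_{97} over F_{46678494586439^3}: bits of 97 = 1100001; 6 double steps + 2 add steps, l/v at each.
The quotient is 9780125864795 + 38714531832376*t + 17322850168618*t^2.
Hence e(P,Q) = 17807343907873 + 41811867956434*t + 44910089726123*t^2 in F_{46678494586439^3}^*.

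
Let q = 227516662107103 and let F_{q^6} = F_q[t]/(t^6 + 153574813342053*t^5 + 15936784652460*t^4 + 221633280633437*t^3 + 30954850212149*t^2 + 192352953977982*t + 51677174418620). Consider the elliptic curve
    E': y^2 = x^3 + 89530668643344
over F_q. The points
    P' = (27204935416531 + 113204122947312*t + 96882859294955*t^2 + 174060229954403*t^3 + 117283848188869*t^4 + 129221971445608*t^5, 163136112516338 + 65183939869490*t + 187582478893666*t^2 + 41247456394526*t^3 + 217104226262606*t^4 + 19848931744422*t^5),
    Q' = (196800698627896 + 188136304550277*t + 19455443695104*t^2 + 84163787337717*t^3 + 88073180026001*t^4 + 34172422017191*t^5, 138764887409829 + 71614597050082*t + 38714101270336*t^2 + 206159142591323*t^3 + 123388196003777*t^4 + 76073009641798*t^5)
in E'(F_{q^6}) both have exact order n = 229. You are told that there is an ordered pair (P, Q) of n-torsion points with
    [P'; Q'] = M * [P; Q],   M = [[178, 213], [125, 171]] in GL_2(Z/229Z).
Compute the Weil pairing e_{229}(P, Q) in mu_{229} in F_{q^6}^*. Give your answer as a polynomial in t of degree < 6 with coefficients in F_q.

63137128407117 + 140341242128535*t + 77665931546296*t^2 + 37414616418256*t^3 + 206988516633432*t^4 + 27731069570403*t^5

e_{229}(aP+bQ,cP+dQ) = e_{229}(P,Q)^(ad-bc); with (a,b,c,d)=(178,213,125,171) this gives the det-229 law.
178*171 - 213*125 = 3813; reduced mod 229: det = 149, inverse 83.
8-bit Miller (11100101) on E'/F_{227516662107103} with a'=0, b'=89530668643344: accumulate tangent/chord ratios at Q'+S and P'+S'.
Result: e(P',Q') = 206544743054933 + 79856899336256*t + 156863767877864*t^2 + 53742696389731*t^3 + 32922165973564*t^4 + 98098322789604*t^5.
Thus e_{229}(P,Q) = 63137128407117 + 140341242128535*t + 77665931546296*t^2 + 37414616418256*t^3 + 206988516633432*t^4 + 27731069570403*t^5.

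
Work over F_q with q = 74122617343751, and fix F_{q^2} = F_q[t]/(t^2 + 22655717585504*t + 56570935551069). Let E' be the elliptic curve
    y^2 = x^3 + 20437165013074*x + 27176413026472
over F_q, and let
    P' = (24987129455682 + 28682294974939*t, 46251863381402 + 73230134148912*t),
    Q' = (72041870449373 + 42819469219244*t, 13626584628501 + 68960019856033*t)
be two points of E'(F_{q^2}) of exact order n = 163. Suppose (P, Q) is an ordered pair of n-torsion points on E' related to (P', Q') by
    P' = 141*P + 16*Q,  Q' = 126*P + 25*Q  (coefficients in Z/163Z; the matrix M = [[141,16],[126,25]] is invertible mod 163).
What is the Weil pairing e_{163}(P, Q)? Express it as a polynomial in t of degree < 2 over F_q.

34284087735252 + 55144942596803*t

Since e_{163}(P,P)=e_{163}(Q,Q)=1 and e_{163}(Q,P)=e_{163}(P,Q)^{-1}, expanding e_{163}(141*P + 16*Q,126*P + 25*Q) leaves e(P,Q)^det(M).
det M = 141*25 - 16*126 = 1509 = 42 (mod 163); 42^{-1} = 66 (mod 163).
n = 163 = (10100011)_2 (8 bits, wt 4); accumulate f_{163,P'}(Q'+S)/f_{163,P'}(S) along the 7-step ladder.
f_P(D_Q)/f_Q(D_P) = 73842402913298 + 8637114415712*t.
Hence e(P,Q) = 34284087735252 + 55144942596803*t in F_{74122617343751^2}^*.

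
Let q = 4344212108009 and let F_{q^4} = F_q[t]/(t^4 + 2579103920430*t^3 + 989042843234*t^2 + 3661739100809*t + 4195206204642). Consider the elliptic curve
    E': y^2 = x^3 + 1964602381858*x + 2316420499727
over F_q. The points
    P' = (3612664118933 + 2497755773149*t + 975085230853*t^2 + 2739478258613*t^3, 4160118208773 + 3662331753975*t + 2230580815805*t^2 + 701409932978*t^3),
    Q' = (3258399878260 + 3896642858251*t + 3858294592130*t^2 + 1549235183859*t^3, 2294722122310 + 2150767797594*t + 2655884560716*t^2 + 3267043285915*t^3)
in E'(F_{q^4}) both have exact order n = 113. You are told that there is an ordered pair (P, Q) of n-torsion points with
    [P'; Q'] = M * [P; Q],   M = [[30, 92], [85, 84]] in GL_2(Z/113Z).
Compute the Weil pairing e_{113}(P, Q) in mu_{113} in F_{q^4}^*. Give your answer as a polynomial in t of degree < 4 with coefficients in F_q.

4015013009487 + 2466087762019*t + 2351575184921*t^2 + 1302732982995*t^3

e_{113}(aP+bQ,cP+dQ) = e_{113}(P,Q)^(ad-bc); with (a,b,c,d)=(30,92,85,84) this gives the det-113 law.
Hence e(P,Q) = e(P',Q')^{72} where 72 = 11^{-1} mod 113.
Miller loop for e_{113} over F_{4344212108009^4}: bits of 113 = 1110001; 6 double steps + 3 add steps, l/v at each.
Result: e(P',Q') = 3392066693649 + 2518369734814*t + 3320252251588*t^2 + 4312602220718*t^3.
e_{113}(P,Q) = (3392066693649 + 2518369734814*t + 3320252251588*t^2 + 4312602220718*t^3)^{72} = 4015013009487 + 2466087762019*t + 2351575184921*t^2 + 1302732982995*t^3.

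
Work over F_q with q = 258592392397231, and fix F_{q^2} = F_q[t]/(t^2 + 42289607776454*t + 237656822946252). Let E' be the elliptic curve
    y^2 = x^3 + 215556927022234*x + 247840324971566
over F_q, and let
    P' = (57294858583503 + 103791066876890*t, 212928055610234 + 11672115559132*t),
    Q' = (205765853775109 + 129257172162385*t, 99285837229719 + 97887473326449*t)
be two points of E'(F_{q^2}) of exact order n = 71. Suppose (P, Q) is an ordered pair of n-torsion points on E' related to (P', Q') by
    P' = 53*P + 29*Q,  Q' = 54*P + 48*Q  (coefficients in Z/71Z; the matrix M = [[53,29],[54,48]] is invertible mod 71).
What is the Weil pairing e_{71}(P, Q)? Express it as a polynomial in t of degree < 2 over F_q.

e_{71}(aP+bQ,cP+dQ) = e_{71}(P,Q)^(ad-bc); with (a,b,c,d)=(53,29,54,48) this gives the det-71 law.
Hence e(P,Q) = e(P',Q')^{31} where 31 = 55^{-1} mod 71.
n = 71 = (1000111)_2 (7 bits, wt 4); accumulate f_{71,P'}(Q'+S)/f_{71,P'}(S) along the 6-step ladder.
The quotient is 19990164802991 + 43655266216168*t.
Hence e(P,Q) = 253773980776644 + 141568446849393*t in F_{258592392397231^2}^*.

253773980776644 + 141568446849393*t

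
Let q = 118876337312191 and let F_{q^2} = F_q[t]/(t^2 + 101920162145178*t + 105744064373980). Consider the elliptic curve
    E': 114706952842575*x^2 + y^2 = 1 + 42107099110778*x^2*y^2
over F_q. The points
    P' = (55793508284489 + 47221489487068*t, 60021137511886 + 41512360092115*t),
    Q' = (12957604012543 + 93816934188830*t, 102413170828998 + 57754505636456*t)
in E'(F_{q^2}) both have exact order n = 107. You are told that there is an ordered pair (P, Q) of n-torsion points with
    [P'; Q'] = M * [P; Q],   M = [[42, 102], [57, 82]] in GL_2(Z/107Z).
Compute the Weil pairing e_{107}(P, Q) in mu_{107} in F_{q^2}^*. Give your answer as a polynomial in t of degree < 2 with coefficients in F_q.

The 107-Weil pairing on E[107] over F_{118876337312191} is alternating-bilinear: e_{107}(P',Q') = e_{107}(P,Q)^det(M).
det M = 42*82 - 102*57 = -2370 = 91 (mod 107); 91^{-1} = 20 (mod 107).
Map (x,y)_Ed via u=(1+y)/(1-y), v=(1+y)/((1-y)x) to Montgomery A=12358090412487,B=58140229999739; then to (a',b')=(2304337120764,26181023217390).
Double-and-add over 1101011: 7-1 doublings, 5-1 additions; each step l_{T,T}/v_{2T} or l_{T,P'}/v at Q'+S for random S.
So e_{107}(P',Q') = 21504371076270 + 95042420055034*t.
Raise to 20: e(P,Q) = 60922969431081 + 100387864056063*t in mu_{107}.

60922969431081 + 100387864056063*t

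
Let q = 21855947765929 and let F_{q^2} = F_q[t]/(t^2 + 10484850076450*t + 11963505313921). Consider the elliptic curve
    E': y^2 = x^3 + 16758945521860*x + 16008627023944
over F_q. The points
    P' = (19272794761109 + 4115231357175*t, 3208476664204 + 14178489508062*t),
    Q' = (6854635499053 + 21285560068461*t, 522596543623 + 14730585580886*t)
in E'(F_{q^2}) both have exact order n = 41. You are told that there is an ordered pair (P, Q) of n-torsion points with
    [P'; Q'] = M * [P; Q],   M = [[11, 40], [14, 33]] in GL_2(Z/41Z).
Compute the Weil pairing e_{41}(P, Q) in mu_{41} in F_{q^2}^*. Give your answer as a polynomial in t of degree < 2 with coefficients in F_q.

5947863951127 + 4445509461702*t

e_{41}(aP+bQ,cP+dQ) = e_{41}(P,Q)^(ad-bc); with (a,b,c,d)=(11,40,14,33) this gives the det-41 law.
Inverting 8 mod 41: 36. Thus e_{41}(P,Q) = e(P',Q')^{36}.
Build f_{41,P'} and f_{41,Q'} via the 6-bit ladder of 41=101001_2; evaluate at shifted divisors; quotient in F_{21855947765929^2}.
So e_{41}(P',Q') = 13264047237377 + 17539272402896*t.
(13264047237377 + 17539272402896*t)^{36} mod (21855947765929,f) = 5947863951127 + 4445509461702*t.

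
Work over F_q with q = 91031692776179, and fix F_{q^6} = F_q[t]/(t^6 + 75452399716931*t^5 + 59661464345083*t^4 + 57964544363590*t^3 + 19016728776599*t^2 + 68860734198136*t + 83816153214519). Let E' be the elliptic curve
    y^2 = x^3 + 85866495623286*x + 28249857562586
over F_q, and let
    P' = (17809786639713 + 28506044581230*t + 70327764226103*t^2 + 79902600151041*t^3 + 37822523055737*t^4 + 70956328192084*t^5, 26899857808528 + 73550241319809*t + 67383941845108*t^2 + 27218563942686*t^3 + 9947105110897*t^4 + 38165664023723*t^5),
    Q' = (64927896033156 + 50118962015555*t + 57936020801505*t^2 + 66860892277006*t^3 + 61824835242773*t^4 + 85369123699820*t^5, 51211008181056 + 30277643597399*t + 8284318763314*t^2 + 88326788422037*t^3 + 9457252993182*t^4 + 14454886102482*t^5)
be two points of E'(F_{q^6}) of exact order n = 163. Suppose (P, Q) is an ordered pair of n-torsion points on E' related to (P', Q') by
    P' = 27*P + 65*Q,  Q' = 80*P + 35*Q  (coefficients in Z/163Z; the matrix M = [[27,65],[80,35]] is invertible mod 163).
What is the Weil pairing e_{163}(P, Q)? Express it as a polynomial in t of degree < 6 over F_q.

71022776605914 + 65990807418233*t + 4358287114691*t^2 + 72632640404993*t^3 + 11290546665600*t^4 + 1037848182821*t^5

Alternating bilinearity on E[163] (values in mu_{163} in F_{91031692776179^6}) gives e(P',Q') = e(P,Q)^det(M).
det M = 27*35 - 65*80 = -4255 = 146 (mod 163); 146^{-1} = 115 (mod 163).
Build f_{163,P'} and f_{163,Q'} via the 8-bit ladder of 163=10100011_2; evaluate at shifted divisors; quotient in F_{91031692776179^6}.
f_P(D_Q)/f_Q(D_P) = 80720552712932 + 67642593621975*t + 63222823210194*t^2 + 33352013745353*t^3 + 51838179704013*t^4 + 29702498316846*t^5.
Raise to 115: e(P,Q) = 71022776605914 + 65990807418233*t + 4358287114691*t^2 + 72632640404993*t^3 + 11290546665600*t^4 + 1037848182821*t^5 in mu_{163}.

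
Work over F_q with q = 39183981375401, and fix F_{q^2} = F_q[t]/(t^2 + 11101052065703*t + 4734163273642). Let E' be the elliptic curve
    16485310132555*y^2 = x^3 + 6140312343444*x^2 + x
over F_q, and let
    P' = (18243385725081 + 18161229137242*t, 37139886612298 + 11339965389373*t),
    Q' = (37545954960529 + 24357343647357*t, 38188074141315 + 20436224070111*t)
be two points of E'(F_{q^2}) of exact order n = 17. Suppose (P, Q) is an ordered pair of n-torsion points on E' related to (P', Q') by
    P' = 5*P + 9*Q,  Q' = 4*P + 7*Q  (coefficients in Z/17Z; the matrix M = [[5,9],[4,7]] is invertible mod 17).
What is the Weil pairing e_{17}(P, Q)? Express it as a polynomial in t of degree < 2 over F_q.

e_{17} is bilinear + alternating on E[17], so e_{17}(5*P + 9*Q, 4*P + 7*Q) = e_{17}(P,Q)^(5*7-9*4).
det M = 5*7 - 9*4 = -1 = 16 (mod 17); 16^{-1} = 16 (mod 17).
Montgomery->Weierstrass: x_W = 17547283306122*x+19944900669070, y_W=17547283306122*y on F_{39183981375401}; lands on y^2=x^3+31855153785433*x+5068601817173.
Double-and-add over 10001: 5-1 doublings, 2-1 additions; each step l_{T,T}/v_{2T} or l_{T,P'}/v at Q'+S for random S.
e_{17}(P',Q') = 6264853867409 + 13784201972305*t.
Finally e_{17}(P,Q) = 32822839784078 + 25399779403096*t.

32822839784078 + 25399779403096*t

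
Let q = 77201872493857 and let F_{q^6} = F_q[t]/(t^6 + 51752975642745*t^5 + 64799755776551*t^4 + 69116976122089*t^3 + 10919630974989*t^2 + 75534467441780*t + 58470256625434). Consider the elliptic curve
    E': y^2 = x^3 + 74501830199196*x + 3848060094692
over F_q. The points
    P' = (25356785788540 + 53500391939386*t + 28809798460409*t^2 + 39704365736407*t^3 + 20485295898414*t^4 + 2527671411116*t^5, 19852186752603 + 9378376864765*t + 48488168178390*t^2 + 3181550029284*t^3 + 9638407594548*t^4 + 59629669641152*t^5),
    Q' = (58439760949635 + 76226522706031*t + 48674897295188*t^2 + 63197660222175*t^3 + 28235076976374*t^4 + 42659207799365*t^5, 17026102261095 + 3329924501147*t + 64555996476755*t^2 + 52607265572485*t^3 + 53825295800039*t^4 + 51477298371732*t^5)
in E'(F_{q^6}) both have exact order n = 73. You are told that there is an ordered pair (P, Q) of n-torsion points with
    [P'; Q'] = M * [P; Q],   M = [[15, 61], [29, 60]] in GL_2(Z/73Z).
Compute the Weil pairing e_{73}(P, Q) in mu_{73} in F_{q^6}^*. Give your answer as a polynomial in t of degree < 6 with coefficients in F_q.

e_{73} is bilinear + alternating on E[73], so e_{73}(15*P + 61*Q, 29*P + 60*Q) = e_{73}(P,Q)^(15*60-61*29).
Hence e(P,Q) = e(P',Q')^{21} where 21 = 7^{-1} mod 73.
Miller loop for e_{73} over F_{77201872493857^6}: bits of 73 = 1001001; 6 double steps + 2 add steps, l/v at each.
f_P(D_Q)/f_Q(D_P) = 67482126490202 + 19300393302476*t + 8759237242811*t^2 + 41339786349140*t^3 + 15113838397358*t^4 + 30238455175300*t^5.
Hence e(P,Q) = 7296103846954 + 19839535756332*t + 61972781787939*t^2 + 21651355352695*t^3 + 70755357165995*t^4 + 2929886793703*t^5 in F_{77201872493857^6}^*.

7296103846954 + 19839535756332*t + 61972781787939*t^2 + 21651355352695*t^3 + 70755357165995*t^4 + 2929886793703*t^5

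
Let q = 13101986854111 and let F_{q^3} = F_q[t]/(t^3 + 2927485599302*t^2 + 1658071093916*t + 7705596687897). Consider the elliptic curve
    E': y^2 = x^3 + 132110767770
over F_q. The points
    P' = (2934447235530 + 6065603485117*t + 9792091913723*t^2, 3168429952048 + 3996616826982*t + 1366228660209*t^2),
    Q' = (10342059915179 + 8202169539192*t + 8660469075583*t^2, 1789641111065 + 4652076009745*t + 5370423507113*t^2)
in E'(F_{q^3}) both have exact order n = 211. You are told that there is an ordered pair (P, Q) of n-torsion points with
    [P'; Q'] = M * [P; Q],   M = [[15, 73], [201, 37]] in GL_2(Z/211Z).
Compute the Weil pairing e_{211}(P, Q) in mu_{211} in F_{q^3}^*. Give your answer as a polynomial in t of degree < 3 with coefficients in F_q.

12579658514649 + 12765447133285*t + 4982576084057*t^2

e_{211} is bilinear + alternating on E[211], so e_{211}(15*P + 73*Q, 201*P + 37*Q) = e_{211}(P,Q)^(15*37-73*201).
det(M) mod 211 = 19; its inverse in (Z/211)^* is 100 (check: 19*100 mod 211 = 1).
8-bit Miller (11010011) on E'/F_{13101986854111} with a'=0, b'=132110767770: accumulate tangent/chord ratios at Q'+S and P'+S'.
So e_{211}(P',Q') = 2172368842661 + 8233927441010*t + 8192145653229*t^2.
Raise to 100: e(P,Q) = 12579658514649 + 12765447133285*t + 4982576084057*t^2 in mu_{211}.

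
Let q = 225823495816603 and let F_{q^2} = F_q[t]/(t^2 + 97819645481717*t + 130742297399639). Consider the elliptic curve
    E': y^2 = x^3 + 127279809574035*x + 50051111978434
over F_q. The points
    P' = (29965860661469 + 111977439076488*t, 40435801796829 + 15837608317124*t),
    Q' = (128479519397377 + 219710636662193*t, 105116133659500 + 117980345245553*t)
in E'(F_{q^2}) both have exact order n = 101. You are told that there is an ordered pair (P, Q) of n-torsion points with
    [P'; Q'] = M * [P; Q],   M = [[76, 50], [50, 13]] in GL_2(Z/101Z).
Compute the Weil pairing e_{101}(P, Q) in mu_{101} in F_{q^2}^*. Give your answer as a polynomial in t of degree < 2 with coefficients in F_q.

Alternating bilinearity on E[101] (values in mu_{101} in F_{225823495816603^2}) gives e(P',Q') = e(P,Q)^det(M).
Inverting 3 mod 101: 34. Thus e_{101}(P,Q) = e(P',Q')^{34}.
n = 101 = (1100101)_2 (7 bits, wt 4); accumulate f_{101,P'}(Q'+S)/f_{101,P'}(S) along the 6-step ladder.
e_{101}(P',Q') = 54492138589706 + 18445808073321*t.
Raise to 34: e(P,Q) = 93265591670113 + 211569414627818*t in mu_{101}.

93265591670113 + 211569414627818*t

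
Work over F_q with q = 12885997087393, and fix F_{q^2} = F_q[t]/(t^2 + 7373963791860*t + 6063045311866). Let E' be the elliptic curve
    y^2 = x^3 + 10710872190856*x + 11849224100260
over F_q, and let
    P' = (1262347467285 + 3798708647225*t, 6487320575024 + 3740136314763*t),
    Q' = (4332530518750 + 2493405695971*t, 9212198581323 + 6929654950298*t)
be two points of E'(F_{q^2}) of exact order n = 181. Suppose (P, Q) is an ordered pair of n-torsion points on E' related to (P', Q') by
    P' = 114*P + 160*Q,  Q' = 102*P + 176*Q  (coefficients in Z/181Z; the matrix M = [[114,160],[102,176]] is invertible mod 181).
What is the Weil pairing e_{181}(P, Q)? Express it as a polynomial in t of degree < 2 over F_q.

Under M = [[114,160],[102,176]] in GL_2(Z/181), e_{181}(P',Q') = e_{181}(P,Q)^(114*176-160*102 mod 181).
det(M) mod 181 = 124; its inverse in (Z/181)^* is 127 (check: 124*127 mod 181 = 1).
Miller loop for e_{181} over F_{12885997087393^2}: bits of 181 = 10110101; 7 double steps + 4 add steps, l/v at each.
f_P(D_Q)/f_Q(D_P) = 8589839016231 + 6939700482395*t.
(8589839016231 + 6939700482395*t)^{127} mod (12885997087393,f) = 4181624099635 + 11514854220637*t.

4181624099635 + 11514854220637*t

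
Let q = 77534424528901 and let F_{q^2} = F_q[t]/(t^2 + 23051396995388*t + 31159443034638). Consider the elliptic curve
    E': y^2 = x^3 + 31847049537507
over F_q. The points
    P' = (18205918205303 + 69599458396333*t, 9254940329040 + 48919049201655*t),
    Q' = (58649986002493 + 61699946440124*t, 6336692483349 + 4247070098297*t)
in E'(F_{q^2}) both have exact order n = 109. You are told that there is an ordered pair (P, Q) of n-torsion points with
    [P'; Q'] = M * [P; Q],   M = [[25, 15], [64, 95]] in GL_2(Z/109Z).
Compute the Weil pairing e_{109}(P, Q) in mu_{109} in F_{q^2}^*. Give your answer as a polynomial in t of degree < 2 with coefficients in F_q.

60678706950514 + 48830857650732*t

Alternating bilinearity on E[109] (values in mu_{109} in F_{77534424528901^2}) gives e(P',Q') = e(P,Q)^det(M).
So e_{109}(P,Q) = e_{109}(P',Q')^{54}, since 107*54 = 1 mod 109.
Build f_{109,P'} and f_{109,Q'} via the 7-bit ladder of 109=1101101_2; evaluate at shifted divisors; quotient in F_{77534424528901^2}.
Result: e(P',Q') = 42000125758802 + 808319259746*t.
e_{109}(P,Q) = (42000125758802 + 808319259746*t)^{54} = 60678706950514 + 48830857650732*t.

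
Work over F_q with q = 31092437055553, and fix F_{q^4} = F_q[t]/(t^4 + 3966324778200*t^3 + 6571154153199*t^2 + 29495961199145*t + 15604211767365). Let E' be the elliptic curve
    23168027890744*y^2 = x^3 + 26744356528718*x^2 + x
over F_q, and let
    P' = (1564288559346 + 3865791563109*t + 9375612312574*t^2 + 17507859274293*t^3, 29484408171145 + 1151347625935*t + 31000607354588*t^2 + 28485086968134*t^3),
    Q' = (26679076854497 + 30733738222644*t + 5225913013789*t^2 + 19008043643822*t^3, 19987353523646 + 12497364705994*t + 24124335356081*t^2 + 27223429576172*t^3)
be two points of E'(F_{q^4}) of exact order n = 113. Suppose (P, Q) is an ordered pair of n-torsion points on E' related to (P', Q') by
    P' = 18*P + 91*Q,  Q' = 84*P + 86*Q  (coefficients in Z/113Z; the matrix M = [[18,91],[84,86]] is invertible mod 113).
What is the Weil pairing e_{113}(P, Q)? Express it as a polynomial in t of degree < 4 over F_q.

e_{113} is bilinear + alternating on E[113], so e_{113}(18*P + 91*Q, 84*P + 86*Q) = e_{113}(P,Q)^(18*86-91*84).
Inverting 6 mod 113: 19. Thus e_{113}(P,Q) = e(P',Q')^{19}.
Montgomery->Weierstrass: x_W = 767815319174*x+20250955170425, y_W=767815319174*y on F_{31092437055553}; lands on y^2=x^3+11416991886343*x+26809547462068.
n = 113 = (1110001)_2 (7 bits, wt 4); accumulate f_{113,P'}(Q'+S)/f_{113,P'}(S) along the 6-step ladder.
The quotient is 13082177498819 + 17469349679960*t + 29291261123839*t^2 + 13847789577494*t^3.
Finally e_{113}(P,Q) = 1035908856669 + 3867462099325*t + 23979982901067*t^2 + 3745473656684*t^3.

1035908856669 + 3867462099325*t + 23979982901067*t^2 + 3745473656684*t^3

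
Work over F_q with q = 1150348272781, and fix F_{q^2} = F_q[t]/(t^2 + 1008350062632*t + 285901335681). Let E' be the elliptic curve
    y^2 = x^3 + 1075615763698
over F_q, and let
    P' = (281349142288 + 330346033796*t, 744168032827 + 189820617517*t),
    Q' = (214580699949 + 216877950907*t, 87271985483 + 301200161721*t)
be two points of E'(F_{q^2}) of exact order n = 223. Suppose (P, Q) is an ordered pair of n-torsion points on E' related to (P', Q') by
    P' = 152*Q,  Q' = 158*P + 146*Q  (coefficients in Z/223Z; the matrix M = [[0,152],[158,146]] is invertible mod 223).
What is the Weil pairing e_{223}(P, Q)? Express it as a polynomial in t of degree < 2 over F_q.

268035983657 + 13633096409*t

The 223-Weil pairing on E[223] over F_{1150348272781} is alternating-bilinear: e_{223}(P',Q') = e_{223}(P,Q)^det(M).
0*146 - 152*158 = -24016; reduced mod 223: det = 68, inverse 82.
Miller loop for e_{223} over F_{1150348272781^2}: bits of 223 = 11011111; 7 double steps + 6 add steps, l/v at each.
So e_{223}(P',Q') = 154216475502 + 620115919394*t.
Hence e(P,Q) = 268035983657 + 13633096409*t in F_{1150348272781^2}^*.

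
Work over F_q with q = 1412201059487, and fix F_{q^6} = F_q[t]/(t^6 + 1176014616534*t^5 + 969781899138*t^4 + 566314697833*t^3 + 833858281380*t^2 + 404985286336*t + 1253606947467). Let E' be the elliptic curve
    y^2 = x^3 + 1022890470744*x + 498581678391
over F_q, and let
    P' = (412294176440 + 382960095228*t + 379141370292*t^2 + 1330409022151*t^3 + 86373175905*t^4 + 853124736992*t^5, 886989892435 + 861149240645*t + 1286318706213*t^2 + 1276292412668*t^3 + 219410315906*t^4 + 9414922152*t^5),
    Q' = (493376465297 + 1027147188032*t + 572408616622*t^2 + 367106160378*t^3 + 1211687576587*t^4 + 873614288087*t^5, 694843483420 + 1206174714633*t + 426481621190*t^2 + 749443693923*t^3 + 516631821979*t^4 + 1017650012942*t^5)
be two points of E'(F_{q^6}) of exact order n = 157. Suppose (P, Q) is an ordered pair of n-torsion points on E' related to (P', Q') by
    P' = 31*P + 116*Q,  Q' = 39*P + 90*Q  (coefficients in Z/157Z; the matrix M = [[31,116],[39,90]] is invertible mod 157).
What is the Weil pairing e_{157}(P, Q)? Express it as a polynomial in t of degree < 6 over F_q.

Alternating bilinearity on E[157] (values in mu_{157} in F_{1412201059487^6}) gives e(P',Q') = e(P,Q)^det(M).
det(M) mod 157 = 150; its inverse in (Z/157)^* is 112 (check: 150*112 mod 157 = 1).
Double-and-add over 10011101: 8-1 doublings, 5-1 additions; each step l_{T,T}/v_{2T} or l_{T,P'}/v at Q'+S for random S.
f_P(D_Q)/f_Q(D_P) = 728030755579 + 197356226411*t + 1172909068225*t^2 + 183808096339*t^3 + 94180593475*t^4 + 1179716146583*t^5.
(728030755579 + 197356226411*t + 1172909068225*t^2 + 183808096339*t^3 + 94180593475*t^4 + 1179716146583*t^5)^{112} mod (1412201059487,f) = 216320232518 + 771067764125*t + 20979362603*t^2 + 1146686325628*t^3 + 549370206754*t^4 + 1028266050198*t^5.

216320232518 + 771067764125*t + 20979362603*t^2 + 1146686325628*t^3 + 549370206754*t^4 + 1028266050198*t^5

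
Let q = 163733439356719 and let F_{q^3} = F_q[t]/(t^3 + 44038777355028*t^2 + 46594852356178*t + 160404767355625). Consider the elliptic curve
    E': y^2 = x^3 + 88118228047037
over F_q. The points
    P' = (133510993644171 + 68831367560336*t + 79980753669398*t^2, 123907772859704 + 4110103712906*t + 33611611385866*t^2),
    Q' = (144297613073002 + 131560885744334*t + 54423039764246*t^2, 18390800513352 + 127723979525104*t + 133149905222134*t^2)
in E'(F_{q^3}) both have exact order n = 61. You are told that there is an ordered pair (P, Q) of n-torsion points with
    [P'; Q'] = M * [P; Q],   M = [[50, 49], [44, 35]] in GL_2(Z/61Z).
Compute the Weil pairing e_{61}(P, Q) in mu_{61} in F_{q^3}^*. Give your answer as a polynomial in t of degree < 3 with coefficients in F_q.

The 61-Weil pairing on E[61] over F_{163733439356719} is alternating-bilinear: e_{61}(P',Q') = e_{61}(P,Q)^det(M).
Inverting 21 mod 61: 32. Thus e_{61}(P,Q) = e(P',Q')^{32}.
Miller loop for e_{61} over F_{163733439356719^3}: bits of 61 = 111101; 5 double steps + 4 add steps, l/v at each.
f_P(D_Q)/f_Q(D_P) = 32310472592806 + 80934868678260*t + 13207200438323*t^2.
Finally e_{61}(P,Q) = 139510073805214 + 7226997885726*t + 72951008183702*t^2.

139510073805214 + 7226997885726*t + 72951008183702*t^2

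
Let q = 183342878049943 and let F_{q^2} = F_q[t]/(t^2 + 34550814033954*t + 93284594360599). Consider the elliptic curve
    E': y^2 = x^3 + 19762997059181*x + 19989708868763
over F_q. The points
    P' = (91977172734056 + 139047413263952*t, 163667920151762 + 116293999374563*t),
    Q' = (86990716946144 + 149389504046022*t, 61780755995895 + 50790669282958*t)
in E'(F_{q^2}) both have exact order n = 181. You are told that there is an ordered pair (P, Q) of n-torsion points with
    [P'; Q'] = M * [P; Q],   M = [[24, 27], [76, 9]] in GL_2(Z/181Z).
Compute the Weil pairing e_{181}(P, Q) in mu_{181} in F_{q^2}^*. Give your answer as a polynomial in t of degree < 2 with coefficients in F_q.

83326220998087 + 104967429686799*t

e_{181} is bilinear + alternating on E[181], so e_{181}(24*P + 27*Q, 76*P + 9*Q) = e_{181}(P,Q)^(24*9-27*76).
det(M) mod 181 = 155; its inverse in (Z/181)^* is 174 (check: 155*174 mod 181 = 1).
n = 181 = (10110101)_2 (8 bits, wt 5); accumulate f_{181,P'}(Q'+S)/f_{181,P'}(S) along the 7-step ladder.
Miller gives e_{181}(P',Q') = 140277698967366 + 154403171391244*t in F_{183342878049943^2}.
e_{181}(P,Q) = (140277698967366 + 154403171391244*t)^{174} = 83326220998087 + 104967429686799*t.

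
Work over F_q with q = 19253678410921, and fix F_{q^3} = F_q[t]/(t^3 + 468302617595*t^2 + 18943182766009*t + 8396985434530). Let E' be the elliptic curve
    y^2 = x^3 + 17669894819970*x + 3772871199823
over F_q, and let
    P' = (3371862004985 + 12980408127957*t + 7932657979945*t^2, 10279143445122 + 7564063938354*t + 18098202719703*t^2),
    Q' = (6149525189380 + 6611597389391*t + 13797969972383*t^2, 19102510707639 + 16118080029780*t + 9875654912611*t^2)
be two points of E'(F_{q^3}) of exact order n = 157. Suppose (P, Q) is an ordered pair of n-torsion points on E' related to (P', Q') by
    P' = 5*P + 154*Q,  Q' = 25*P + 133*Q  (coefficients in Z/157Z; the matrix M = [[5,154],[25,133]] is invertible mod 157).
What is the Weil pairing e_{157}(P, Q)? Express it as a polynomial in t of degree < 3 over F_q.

e_{157}(aP+bQ,cP+dQ) = e_{157}(P,Q)^(ad-bc); with (a,b,c,d)=(5,154,25,133) this gives the det-157 law.
det(M) mod 157 = 112; its inverse in (Z/157)^* is 150 (check: 112*150 mod 157 = 1).
Miller loop for e_{157} over F_{19253678410921^3}: bits of 157 = 10011101; 7 double steps + 4 add steps, l/v at each.
e_{157}(P',Q') = 8830515218984 + 8529717868305*t + 7238978745681*t^2.
(8830515218984 + 8529717868305*t + 7238978745681*t^2)^{150} mod (19253678410921,f) = 15210716232471 + 1738699333267*t + 9259094076748*t^2.

15210716232471 + 1738699333267*t + 9259094076748*t^2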